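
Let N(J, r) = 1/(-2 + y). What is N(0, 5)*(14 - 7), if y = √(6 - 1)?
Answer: 14 + 7*√5 ≈ 29.652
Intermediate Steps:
y = √5 ≈ 2.2361
N(J, r) = 1/(-2 + √5)
N(0, 5)*(14 - 7) = (2 + √5)*(14 - 7) = (2 + √5)*7 = 14 + 7*√5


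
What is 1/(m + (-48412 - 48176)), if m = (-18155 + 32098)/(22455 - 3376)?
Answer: -19079/1842788509 ≈ -1.0353e-5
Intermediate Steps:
m = 13943/19079 ≈ 0.73080
1/(m + (-48412 - 48176)) = 1/(13943/19079 + (-48412 - 48176)) = 1/(13943/19079 - 96588) = 1/(-1842788509/19079) = -19079/1842788509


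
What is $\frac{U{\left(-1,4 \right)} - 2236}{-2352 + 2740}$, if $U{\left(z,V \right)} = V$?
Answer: $- \frac{558}{97} \approx -5.7526$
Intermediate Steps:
$\frac{U{\left(-1,4 \right)} - 2236}{-2352 + 2740} = \frac{4 - 2236}{-2352 + 2740} = \frac{4 - 2236}{388} = \left(4 - 2236\right) \frac{1}{388} = \left(-2232\right) \frac{1}{388} = - \frac{558}{97}$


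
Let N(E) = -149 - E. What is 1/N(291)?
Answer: -1/440 ≈ -0.0022727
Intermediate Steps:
1/N(291) = 1/(-149 - 1*291) = 1/(-149 - 291) = 1/(-440) = -1/440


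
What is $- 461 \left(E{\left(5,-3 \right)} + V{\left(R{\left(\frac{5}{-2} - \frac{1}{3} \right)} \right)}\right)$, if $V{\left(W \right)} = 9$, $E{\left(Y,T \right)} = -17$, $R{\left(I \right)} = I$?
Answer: $3688$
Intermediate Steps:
$- 461 \left(E{\left(5,-3 \right)} + V{\left(R{\left(\frac{5}{-2} - \frac{1}{3} \right)} \right)}\right) = - 461 \left(-17 + 9\right) = \left(-461\right) \left(-8\right) = 3688$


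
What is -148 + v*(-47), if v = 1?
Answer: -195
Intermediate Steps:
-148 + v*(-47) = -148 + 1*(-47) = -148 - 47 = -195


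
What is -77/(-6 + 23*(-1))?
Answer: 77/29 ≈ 2.6552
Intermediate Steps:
-77/(-6 + 23*(-1)) = -77/(-6 - 23) = -77/(-29) = -77*(-1/29) = 77/29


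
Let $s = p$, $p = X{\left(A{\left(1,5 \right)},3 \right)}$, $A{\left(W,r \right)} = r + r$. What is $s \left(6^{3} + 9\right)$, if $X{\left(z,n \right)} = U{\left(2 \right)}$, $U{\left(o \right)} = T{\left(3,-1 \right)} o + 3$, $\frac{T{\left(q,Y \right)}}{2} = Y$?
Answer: $-225$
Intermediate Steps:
$T{\left(q,Y \right)} = 2 Y$
$A{\left(W,r \right)} = 2 r$
$U{\left(o \right)} = 3 - 2 o$ ($U{\left(o \right)} = 2 \left(-1\right) o + 3 = - 2 o + 3 = 3 - 2 o$)
$X{\left(z,n \right)} = -1$ ($X{\left(z,n \right)} = 3 - 4 = -1$)
$p = -1$
$s = -1$
$s \left(6^{3} + 9\right) = - (6^{3} + 9) = - (216 + 9) = \left(-1\right) 225 = -225$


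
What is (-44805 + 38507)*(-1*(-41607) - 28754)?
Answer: -80948194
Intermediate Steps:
(-44805 + 38507)*(-1*(-41607) - 28754) = -6298*(41607 - 28754) = -6298*12853 = -80948194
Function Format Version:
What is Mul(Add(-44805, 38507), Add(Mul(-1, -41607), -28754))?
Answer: -80948194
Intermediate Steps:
Mul(Add(-44805, 38507), Add(Mul(-1, -41607), -28754)) = Mul(-6298, Add(41607, -28754)) = Mul(-6298, 12853) = -80948194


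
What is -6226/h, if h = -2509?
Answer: 6226/2509 ≈ 2.4815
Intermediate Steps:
-6226/h = -6226/(-2509) = -6226*(-1/2509) = 6226/2509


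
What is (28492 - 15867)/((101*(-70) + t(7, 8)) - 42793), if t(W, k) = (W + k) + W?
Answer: -12625/49841 ≈ -0.25331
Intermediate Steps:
t(W, k) = k + 2*W
(28492 - 15867)/((101*(-70) + t(7, 8)) - 42793) = (28492 - 15867)/((101*(-70) + (8 + 2*7)) - 42793) = 12625/((-7070 + (8 + 14)) - 42793) = 12625/((-7070 + 22) - 42793) = 12625/(-7048 - 42793) = 12625/(-49841) = 12625*(-1/49841) = -12625/49841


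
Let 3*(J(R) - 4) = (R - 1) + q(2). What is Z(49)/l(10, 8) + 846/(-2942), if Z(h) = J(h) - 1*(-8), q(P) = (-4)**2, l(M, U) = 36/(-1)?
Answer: -48196/39717 ≈ -1.2135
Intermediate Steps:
l(M, U) = -36 (l(M, U) = 36*(-1) = -36)
q(P) = 16
J(R) = 9 + R/3 (J(R) = 4 + ((R - 1) + 16)/3 = 4 + ((-1 + R) + 16)/3 = 4 + (15 + R)/3 = 4 + (5 + R/3) = 9 + R/3)
Z(h) = 17 + h/3 (Z(h) = (9 + h/3) - 1*(-8) = (9 + h/3) + 8 = 17 + h/3)
Z(49)/l(10, 8) + 846/(-2942) = (17 + (1/3)*49)/(-36) + 846/(-2942) = (17 + 49/3)*(-1/36) + 846*(-1/2942) = (100/3)*(-1/36) - 423/1471 = -25/27 - 423/1471 = -48196/39717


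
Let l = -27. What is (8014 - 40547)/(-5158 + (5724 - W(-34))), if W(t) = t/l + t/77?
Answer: -67636107/1175014 ≈ -57.562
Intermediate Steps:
W(t) = -50*t/2079 (W(t) = t/(-27) + t/77 = t*(-1/27) + t*(1/77) = -t/27 + t/77 = -50*t/2079)
(8014 - 40547)/(-5158 + (5724 - W(-34))) = (8014 - 40547)/(-5158 + (5724 - (-50)*(-34)/2079)) = -32533/(-5158 + (5724 - 1*1700/2079)) = -32533/(-5158 + (5724 - 1700/2079)) = -32533/(-5158 + 11898496/2079) = -32533/1175014/2079 = -32533*2079/1175014 = -67636107/1175014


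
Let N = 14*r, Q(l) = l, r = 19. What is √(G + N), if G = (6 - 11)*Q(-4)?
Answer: √286 ≈ 16.912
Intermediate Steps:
G = 20 (G = (6 - 11)*(-4) = -5*(-4) = 20)
N = 266 (N = 14*19 = 266)
√(G + N) = √(20 + 266) = √286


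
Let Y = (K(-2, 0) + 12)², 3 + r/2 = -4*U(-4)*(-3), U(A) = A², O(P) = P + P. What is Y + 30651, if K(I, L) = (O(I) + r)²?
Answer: 19568683195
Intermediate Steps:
O(P) = 2*P
r = 378 (r = -6 + 2*(-4*(-4)²*(-3)) = -6 + 2*(-4*16*(-3)) = -6 + 2*(-64*(-3)) = -6 + 2*192 = -6 + 384 = 378)
K(I, L) = (378 + 2*I)² (K(I, L) = (2*I + 378)² = (378 + 2*I)²)
Y = 19568652544 (Y = (4*(189 - 2)² + 12)² = (4*187² + 12)² = (4*34969 + 12)² = (139876 + 12)² = 139888² = 19568652544)
Y + 30651 = 19568652544 + 30651 = 19568683195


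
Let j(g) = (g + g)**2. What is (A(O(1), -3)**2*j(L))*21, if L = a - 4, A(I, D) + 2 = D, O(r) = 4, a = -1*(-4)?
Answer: 0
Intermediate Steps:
a = 4
A(I, D) = -2 + D
L = 0 (L = 4 - 4 = 0)
j(g) = 4*g**2 (j(g) = (2*g)**2 = 4*g**2)
(A(O(1), -3)**2*j(L))*21 = ((-2 - 3)**2*(4*0**2))*21 = ((-5)**2*(4*0))*21 = (25*0)*21 = 0*21 = 0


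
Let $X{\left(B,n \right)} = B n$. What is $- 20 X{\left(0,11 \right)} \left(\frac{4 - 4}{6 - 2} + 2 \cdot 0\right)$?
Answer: $0$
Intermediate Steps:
$- 20 X{\left(0,11 \right)} \left(\frac{4 - 4}{6 - 2} + 2 \cdot 0\right) = - 20 \cdot 0 \cdot 11 \left(\frac{4 - 4}{6 - 2} + 2 \cdot 0\right) = \left(-20\right) 0 \left(\frac{0}{4} + 0\right) = 0 \left(0 \cdot \frac{1}{4} + 0\right) = 0 \left(0 + 0\right) = 0 \cdot 0 = 0$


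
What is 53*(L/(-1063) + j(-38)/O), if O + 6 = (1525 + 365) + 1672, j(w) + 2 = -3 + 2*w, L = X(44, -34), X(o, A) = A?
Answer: 1844453/3780028 ≈ 0.48795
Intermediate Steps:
L = -34
j(w) = -5 + 2*w (j(w) = -2 + (-3 + 2*w) = -5 + 2*w)
O = 3556 (O = -6 + ((1525 + 365) + 1672) = -6 + (1890 + 1672) = -6 + 3562 = 3556)
53*(L/(-1063) + j(-38)/O) = 53*(-34/(-1063) + (-5 + 2*(-38))/3556) = 53*(-34*(-1/1063) + (-5 - 76)*(1/3556)) = 53*(34/1063 - 81*1/3556) = 53*(34/1063 - 81/3556) = 53*(34801/3780028) = 1844453/3780028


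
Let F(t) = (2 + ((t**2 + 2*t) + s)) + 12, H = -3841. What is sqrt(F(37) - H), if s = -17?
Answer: sqrt(5281) ≈ 72.671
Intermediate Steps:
F(t) = -3 + t**2 + 2*t (F(t) = (2 + ((t**2 + 2*t) - 17)) + 12 = (2 + (-17 + t**2 + 2*t)) + 12 = (-15 + t**2 + 2*t) + 12 = -3 + t**2 + 2*t)
sqrt(F(37) - H) = sqrt((-3 + 37**2 + 2*37) - 1*(-3841)) = sqrt((-3 + 1369 + 74) + 3841) = sqrt(1440 + 3841) = sqrt(5281)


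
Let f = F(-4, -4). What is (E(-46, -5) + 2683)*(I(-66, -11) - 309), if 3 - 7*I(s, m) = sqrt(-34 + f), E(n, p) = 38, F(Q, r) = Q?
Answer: -5877360/7 - 2721*I*sqrt(38)/7 ≈ -8.3962e+5 - 2396.2*I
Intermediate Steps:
f = -4
I(s, m) = 3/7 - I*sqrt(38)/7 (I(s, m) = 3/7 - sqrt(-34 - 4)/7 = 3/7 - I*sqrt(38)/7)
(E(-46, -5) + 2683)*(I(-66, -11) - 309) = (38 + 2683)*((3/7 - I*sqrt(38)/7) - 309) = 2721*(-2160/7 - I*sqrt(38)/7) = -5877360/7 - 2721*I*sqrt(38)/7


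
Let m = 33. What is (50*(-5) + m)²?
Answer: 47089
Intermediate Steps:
(50*(-5) + m)² = (50*(-5) + 33)² = (-250 + 33)² = (-217)² = 47089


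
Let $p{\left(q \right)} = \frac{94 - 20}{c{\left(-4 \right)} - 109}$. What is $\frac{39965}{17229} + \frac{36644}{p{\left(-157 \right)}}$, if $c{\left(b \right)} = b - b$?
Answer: $- \frac{34406522737}{637473} \approx -53973.0$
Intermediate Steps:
$c{\left(b \right)} = 0$
$p{\left(q \right)} = - \frac{74}{109}$ ($p{\left(q \right)} = \frac{94 - 20}{0 - 109} = \frac{74}{-109} = 74 \left(- \frac{1}{109}\right) = - \frac{74}{109}$)
$\frac{39965}{17229} + \frac{36644}{p{\left(-157 \right)}} = \frac{39965}{17229} + \frac{36644}{- \frac{74}{109}} = 39965 \cdot \frac{1}{17229} + 36644 \left(- \frac{109}{74}\right) = \frac{39965}{17229} - \frac{1997098}{37} = - \frac{34406522737}{637473}$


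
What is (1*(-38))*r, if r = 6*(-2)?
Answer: 456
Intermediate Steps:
r = -12
(1*(-38))*r = (1*(-38))*(-12) = -38*(-12) = 456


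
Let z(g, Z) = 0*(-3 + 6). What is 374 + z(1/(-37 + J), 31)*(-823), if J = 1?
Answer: 374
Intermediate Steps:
z(g, Z) = 0 (z(g, Z) = 0*3 = 0)
374 + z(1/(-37 + J), 31)*(-823) = 374 + 0*(-823) = 374 + 0 = 374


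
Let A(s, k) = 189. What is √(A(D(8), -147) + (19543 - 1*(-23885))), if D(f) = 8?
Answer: √43617 ≈ 208.85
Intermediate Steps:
√(A(D(8), -147) + (19543 - 1*(-23885))) = √(189 + (19543 - 1*(-23885))) = √(189 + (19543 + 23885)) = √(189 + 43428) = √43617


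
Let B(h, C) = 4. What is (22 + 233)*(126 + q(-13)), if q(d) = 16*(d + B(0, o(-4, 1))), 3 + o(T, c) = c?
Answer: -4590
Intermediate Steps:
o(T, c) = -3 + c
q(d) = 64 + 16*d (q(d) = 16*(d + 4) = 16*(4 + d) = 64 + 16*d)
(22 + 233)*(126 + q(-13)) = (22 + 233)*(126 + (64 + 16*(-13))) = 255*(126 + (64 - 208)) = 255*(126 - 144) = 255*(-18) = -4590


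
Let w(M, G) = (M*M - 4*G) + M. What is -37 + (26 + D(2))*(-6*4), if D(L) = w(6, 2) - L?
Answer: -1429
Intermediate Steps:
w(M, G) = M + M² - 4*G (w(M, G) = (M² - 4*G) + M = M + M² - 4*G)
D(L) = 34 - L (D(L) = (6 + 6² - 4*2) - L = (6 + 36 - 8) - L = 34 - L)
-37 + (26 + D(2))*(-6*4) = -37 + (26 + (34 - 1*2))*(-6*4) = -37 + (26 + (34 - 2))*(-24) = -37 + (26 + 32)*(-24) = -37 + 58*(-24) = -37 - 1392 = -1429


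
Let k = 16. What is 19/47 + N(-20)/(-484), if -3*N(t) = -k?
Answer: 6709/17061 ≈ 0.39324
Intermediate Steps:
N(t) = 16/3 (N(t) = -(-1)*16/3 = -1/3*(-16) = 16/3)
19/47 + N(-20)/(-484) = 19/47 + (16/3)/(-484) = 19*(1/47) + (16/3)*(-1/484) = 19/47 - 4/363 = 6709/17061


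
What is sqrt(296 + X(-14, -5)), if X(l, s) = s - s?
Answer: 2*sqrt(74) ≈ 17.205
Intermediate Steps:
X(l, s) = 0
sqrt(296 + X(-14, -5)) = sqrt(296 + 0) = sqrt(296) = 2*sqrt(74)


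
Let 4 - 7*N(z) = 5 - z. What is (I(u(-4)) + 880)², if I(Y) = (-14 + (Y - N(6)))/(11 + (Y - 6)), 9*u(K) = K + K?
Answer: 51500401969/67081 ≈ 7.6773e+5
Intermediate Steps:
N(z) = -⅐ + z/7 (N(z) = 4/7 - (5 - z)/7 = 4/7 + (-5/7 + z/7) = -⅐ + z/7)
u(K) = 2*K/9 (u(K) = (K + K)/9 = (2*K)/9 = 2*K/9)
I(Y) = (-103/7 + Y)/(5 + Y) (I(Y) = (-14 + (Y - (-⅐ + (⅐)*6)))/(11 + (Y - 6)) = (-14 + (Y - (-⅐ + 6/7)))/(11 + (-6 + Y)) = (-14 + (Y - 1*5/7))/(5 + Y) = (-14 + (Y - 5/7))/(5 + Y) = (-14 + (-5/7 + Y))/(5 + Y) = (-103/7 + Y)/(5 + Y))
(I(u(-4)) + 880)² = ((-103/7 + (2/9)*(-4))/(5 + (2/9)*(-4)) + 880)² = ((-103/7 - 8/9)/(5 - 8/9) + 880)² = (-983/63/(37/9) + 880)² = ((9/37)*(-983/63) + 880)² = (-983/259 + 880)² = (226937/259)² = 51500401969/67081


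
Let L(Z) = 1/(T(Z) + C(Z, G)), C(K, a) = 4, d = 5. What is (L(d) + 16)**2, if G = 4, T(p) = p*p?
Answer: 216225/841 ≈ 257.10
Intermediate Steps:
T(p) = p**2
L(Z) = 1/(4 + Z**2) (L(Z) = 1/(Z**2 + 4) = 1/(4 + Z**2))
(L(d) + 16)**2 = (1/(4 + 5**2) + 16)**2 = (1/(4 + 25) + 16)**2 = (1/29 + 16)**2 = (465/29)**2 = 216225/841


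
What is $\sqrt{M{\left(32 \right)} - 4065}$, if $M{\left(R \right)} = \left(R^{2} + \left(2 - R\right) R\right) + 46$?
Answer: $i \sqrt{3955} \approx 62.889 i$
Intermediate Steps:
$M{\left(R \right)} = 46 + R^{2} + R \left(2 - R\right)$ ($M{\left(R \right)} = \left(R^{2} + R \left(2 - R\right)\right) + 46 = 46 + R^{2} + R \left(2 - R\right)$)
$\sqrt{M{\left(32 \right)} - 4065} = \sqrt{\left(46 + 2 \cdot 32\right) - 4065} = \sqrt{\left(46 + 64\right) - 4065} = \sqrt{110 - 4065} = \sqrt{-3955} = i \sqrt{3955}$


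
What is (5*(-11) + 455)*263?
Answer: 105200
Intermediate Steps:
(5*(-11) + 455)*263 = (-55 + 455)*263 = 400*263 = 105200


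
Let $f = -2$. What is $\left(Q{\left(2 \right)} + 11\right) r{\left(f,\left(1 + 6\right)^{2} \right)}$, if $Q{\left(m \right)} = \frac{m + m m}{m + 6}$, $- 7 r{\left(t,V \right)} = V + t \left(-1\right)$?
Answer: $- \frac{2397}{28} \approx -85.607$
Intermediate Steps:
$r{\left(t,V \right)} = - \frac{V}{7} + \frac{t}{7}$ ($r{\left(t,V \right)} = - \frac{V + t \left(-1\right)}{7} = - \frac{V - t}{7} = - \frac{V}{7} + \frac{t}{7}$)
$Q{\left(m \right)} = \frac{m + m^{2}}{6 + m}$
$\left(Q{\left(2 \right)} + 11\right) r{\left(f,\left(1 + 6\right)^{2} \right)} = \left(\frac{2 \left(1 + 2\right)}{6 + 2} + 11\right) \left(- \frac{\left(1 + 6\right)^{2}}{7} + \frac{1}{7} \left(-2\right)\right) = \left(2 \cdot \frac{1}{8} \cdot 3 + 11\right) \left(- \frac{7^{2}}{7} - \frac{2}{7}\right) = \left(2 \cdot \frac{1}{8} \cdot 3 + 11\right) \left(\left(- \frac{1}{7}\right) 49 - \frac{2}{7}\right) = \left(\frac{3}{4} + 11\right) \left(-7 - \frac{2}{7}\right) = \frac{47}{4} \left(- \frac{51}{7}\right) = - \frac{2397}{28}$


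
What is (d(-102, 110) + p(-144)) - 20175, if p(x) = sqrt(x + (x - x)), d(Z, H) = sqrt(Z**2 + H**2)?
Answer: -20175 + 2*sqrt(5626) + 12*I ≈ -20025.0 + 12.0*I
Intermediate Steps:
d(Z, H) = sqrt(H**2 + Z**2)
p(x) = sqrt(x) (p(x) = sqrt(x + 0) = sqrt(x))
(d(-102, 110) + p(-144)) - 20175 = (sqrt(110**2 + (-102)**2) + sqrt(-144)) - 20175 = (sqrt(12100 + 10404) + 12*I) - 20175 = (sqrt(22504) + 12*I) - 20175 = (2*sqrt(5626) + 12*I) - 20175 = -20175 + 2*sqrt(5626) + 12*I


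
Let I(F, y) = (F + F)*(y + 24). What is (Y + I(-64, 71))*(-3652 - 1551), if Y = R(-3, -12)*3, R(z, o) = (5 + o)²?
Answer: 62503639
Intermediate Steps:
I(F, y) = 2*F*(24 + y) (I(F, y) = (2*F)*(24 + y) = 2*F*(24 + y))
Y = 147 (Y = (5 - 12)²*3 = (-7)²*3 = 49*3 = 147)
(Y + I(-64, 71))*(-3652 - 1551) = (147 + 2*(-64)*(24 + 71))*(-3652 - 1551) = (147 + 2*(-64)*95)*(-5203) = (147 - 12160)*(-5203) = -12013*(-5203) = 62503639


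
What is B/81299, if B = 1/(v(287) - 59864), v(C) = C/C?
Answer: -1/4866802037 ≈ -2.0547e-10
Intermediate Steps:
v(C) = 1
B = -1/59863 (B = 1/(1 - 59864) = 1/(-59863) = -1/59863 ≈ -1.6705e-5)
B/81299 = -1/59863/81299 = -1/59863*1/81299 = -1/4866802037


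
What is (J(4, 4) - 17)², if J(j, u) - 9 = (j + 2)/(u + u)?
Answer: 841/16 ≈ 52.563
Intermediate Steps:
J(j, u) = 9 + (2 + j)/(2*u) (J(j, u) = 9 + (j + 2)/(u + u) = 9 + (2 + j)/((2*u)) = 9 + (2 + j)*(1/(2*u)) = 9 + (2 + j)/(2*u))
(J(4, 4) - 17)² = ((½)*(2 + 4 + 18*4)/4 - 17)² = ((½)*(¼)*(2 + 4 + 72) - 17)² = ((½)*(¼)*78 - 17)² = (39/4 - 17)² = (-29/4)² = 841/16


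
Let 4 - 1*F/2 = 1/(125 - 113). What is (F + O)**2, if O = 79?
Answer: 271441/36 ≈ 7540.0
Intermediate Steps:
F = 47/6 (F = 8 - 2/(125 - 113) = 8 - 2/12 = 8 - 2*1/12 = 8 - 1/6 = 47/6 ≈ 7.8333)
(F + O)**2 = (47/6 + 79)**2 = (521/6)**2 = 271441/36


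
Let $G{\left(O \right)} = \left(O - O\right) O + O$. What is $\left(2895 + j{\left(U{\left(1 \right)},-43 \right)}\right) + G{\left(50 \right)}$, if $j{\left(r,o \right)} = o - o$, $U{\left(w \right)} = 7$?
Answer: $2945$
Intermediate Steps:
$G{\left(O \right)} = O$ ($G{\left(O \right)} = 0 O + O = 0 + O = O$)
$j{\left(r,o \right)} = 0$
$\left(2895 + j{\left(U{\left(1 \right)},-43 \right)}\right) + G{\left(50 \right)} = \left(2895 + 0\right) + 50 = 2895 + 50 = 2945$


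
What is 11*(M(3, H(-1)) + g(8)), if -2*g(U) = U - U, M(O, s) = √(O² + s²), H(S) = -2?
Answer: 11*√13 ≈ 39.661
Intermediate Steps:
g(U) = 0 (g(U) = -(U - U)/2 = -½*0 = 0)
11*(M(3, H(-1)) + g(8)) = 11*(√(3² + (-2)²) + 0) = 11*(√(9 + 4) + 0) = 11*(√13 + 0) = 11*√13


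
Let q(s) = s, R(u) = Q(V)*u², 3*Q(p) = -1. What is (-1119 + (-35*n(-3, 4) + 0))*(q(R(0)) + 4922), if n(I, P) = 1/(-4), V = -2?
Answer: -10929301/2 ≈ -5.4646e+6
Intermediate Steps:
Q(p) = -⅓ (Q(p) = (⅓)*(-1) = -⅓)
n(I, P) = -¼
R(u) = -u²/3
(-1119 + (-35*n(-3, 4) + 0))*(q(R(0)) + 4922) = (-1119 + (-35*(-¼) + 0))*(-⅓*0² + 4922) = (-1119 + (35/4 + 0))*(-⅓*0 + 4922) = (-1119 + 35/4)*(0 + 4922) = -4441/4*4922 = -10929301/2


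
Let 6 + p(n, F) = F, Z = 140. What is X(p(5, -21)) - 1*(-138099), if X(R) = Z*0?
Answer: 138099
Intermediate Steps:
p(n, F) = -6 + F
X(R) = 0 (X(R) = 140*0 = 0)
X(p(5, -21)) - 1*(-138099) = 0 - 1*(-138099) = 0 + 138099 = 138099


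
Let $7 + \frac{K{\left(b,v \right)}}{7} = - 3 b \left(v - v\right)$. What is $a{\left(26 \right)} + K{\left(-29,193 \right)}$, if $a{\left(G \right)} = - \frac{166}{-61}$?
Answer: $- \frac{2823}{61} \approx -46.279$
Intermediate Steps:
$K{\left(b,v \right)} = -49$ ($K{\left(b,v \right)} = -49 + 7 - 3 b \left(v - v\right) = -49 + 7 - 3 b 0 = -49 + 7 \cdot 0 = -49 + 0 = -49$)
$a{\left(G \right)} = \frac{166}{61}$ ($a{\left(G \right)} = \left(-166\right) \left(- \frac{1}{61}\right) = \frac{166}{61}$)
$a{\left(26 \right)} + K{\left(-29,193 \right)} = \frac{166}{61} - 49 = - \frac{2823}{61}$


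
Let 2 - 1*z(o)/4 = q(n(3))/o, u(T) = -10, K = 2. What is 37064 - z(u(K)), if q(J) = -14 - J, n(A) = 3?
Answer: 185314/5 ≈ 37063.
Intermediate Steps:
z(o) = 8 + 68/o (z(o) = 8 - 4*(-14 - 1*3)/o = 8 - 4*(-14 - 3)/o = 8 - (-68)/o = 8 + 68/o)
37064 - z(u(K)) = 37064 - (8 + 68/(-10)) = 37064 - (8 + 68*(-⅒)) = 37064 - (8 - 34/5) = 37064 - 1*6/5 = 37064 - 6/5 = 185314/5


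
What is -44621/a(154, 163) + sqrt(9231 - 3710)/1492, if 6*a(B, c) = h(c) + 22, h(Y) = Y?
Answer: -267726/185 + sqrt(5521)/1492 ≈ -1447.1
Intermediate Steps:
a(B, c) = 11/3 + c/6 (a(B, c) = (c + 22)/6 = (22 + c)/6 = 11/3 + c/6)
-44621/a(154, 163) + sqrt(9231 - 3710)/1492 = -44621/(11/3 + (1/6)*163) + sqrt(9231 - 3710)/1492 = -44621/(11/3 + 163/6) + sqrt(5521)*(1/1492) = -44621/185/6 + sqrt(5521)/1492 = -44621*6/185 + sqrt(5521)/1492 = -267726/185 + sqrt(5521)/1492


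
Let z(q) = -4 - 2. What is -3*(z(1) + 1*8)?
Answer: -6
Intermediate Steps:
z(q) = -6
-3*(z(1) + 1*8) = -3*(-6 + 1*8) = -3*(-6 + 8) = -3*2 = -6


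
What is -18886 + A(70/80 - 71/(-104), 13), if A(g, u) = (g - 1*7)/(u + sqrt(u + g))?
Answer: -151677145/8031 + 283*sqrt(9841)/208806 ≈ -18886.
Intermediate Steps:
A(g, u) = (-7 + g)/(u + sqrt(g + u)) (A(g, u) = (g - 7)/(u + sqrt(g + u)) = (-7 + g)/(u + sqrt(g + u)))
-18886 + A(70/80 - 71/(-104), 13) = -18886 + (-7 + (70/80 - 71/(-104)))/(13 + sqrt((70/80 - 71/(-104)) + 13)) = -18886 + (-7 + (70*(1/80) - 71*(-1/104)))/(13 + sqrt((70*(1/80) - 71*(-1/104)) + 13)) = -18886 + (-7 + (7/8 + 71/104))/(13 + sqrt((7/8 + 71/104) + 13)) = -18886 + (-7 + 81/52)/(13 + sqrt(81/52 + 13)) = -18886 - 283/52/(13 + sqrt(757/52)) = -18886 - 283/52/(13 + sqrt(9841)/26) = -18886 - 283/(52*(13 + sqrt(9841)/26))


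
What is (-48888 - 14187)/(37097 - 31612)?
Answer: -12615/1097 ≈ -11.500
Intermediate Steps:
(-48888 - 14187)/(37097 - 31612) = -63075/5485 = -63075*1/5485 = -12615/1097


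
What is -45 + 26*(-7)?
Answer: -227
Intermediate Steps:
-45 + 26*(-7) = -45 - 182 = -227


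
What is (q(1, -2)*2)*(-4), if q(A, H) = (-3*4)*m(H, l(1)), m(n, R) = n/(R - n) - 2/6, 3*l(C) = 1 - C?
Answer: -128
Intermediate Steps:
l(C) = ⅓ - C/3 (l(C) = (1 - C)/3 = ⅓ - C/3)
m(n, R) = -⅓ + n/(R - n) (m(n, R) = n/(R - n) - 2*⅙ = n/(R - n) - ⅓ = -⅓ + n/(R - n))
q(A, H) = 16 (q(A, H) = (-3*4)*((-(⅓ - ⅓*1) + 4*H)/(3*((⅓ - ⅓*1) - H))) = -4*(-(⅓ - ⅓) + 4*H)/((⅓ - ⅓) - H) = -4*(-1*0 + 4*H)/(0 - H) = -4*(0 + 4*H)/((-H)) = -4*(-1/H)*4*H = -12*(-4/3) = 16)
(q(1, -2)*2)*(-4) = (16*2)*(-4) = 32*(-4) = -128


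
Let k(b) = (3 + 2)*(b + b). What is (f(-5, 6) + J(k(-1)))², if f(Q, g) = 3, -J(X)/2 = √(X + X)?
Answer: (3 - 4*I*√5)² ≈ -71.0 - 53.666*I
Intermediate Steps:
k(b) = 10*b (k(b) = 5*(2*b) = 10*b)
J(X) = -2*√2*√X (J(X) = -2*√(X + X) = -2*√2*√X)
(f(-5, 6) + J(k(-1)))² = (3 - 2*√2*√(10*(-1)))² = (3 - 2*√2*√(-10))² = (3 - 2*√2*I*√10)² = (3 - 4*I*√5)²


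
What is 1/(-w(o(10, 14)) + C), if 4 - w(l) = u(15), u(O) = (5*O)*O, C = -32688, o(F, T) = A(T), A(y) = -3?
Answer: -1/31567 ≈ -3.1679e-5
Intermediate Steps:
o(F, T) = -3
u(O) = 5*O²
w(l) = -1121 (w(l) = 4 - 5*15² = 4 - 5*225 = 4 - 1*1125 = 4 - 1125 = -1121)
1/(-w(o(10, 14)) + C) = 1/(-1*(-1121) - 32688) = 1/(1121 - 32688) = 1/(-31567) = -1/31567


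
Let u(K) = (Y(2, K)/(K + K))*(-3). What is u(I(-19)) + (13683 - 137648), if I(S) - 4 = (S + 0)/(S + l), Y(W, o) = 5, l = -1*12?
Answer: -35454455/286 ≈ -1.2397e+5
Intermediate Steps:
l = -12
I(S) = 4 + S/(-12 + S) (I(S) = 4 + (S + 0)/(S - 12) = 4 + S/(-12 + S))
u(K) = -15/(2*K) (u(K) = (5/(K + K))*(-3) = (5/(2*K))*(-3) = -15/(2*K))
u(I(-19)) + (13683 - 137648) = -15*(-12 - 19)/(-48 + 5*(-19))/2 + (13683 - 137648) = -15*(-31/(-48 - 95))/2 - 123965 = -15/(2*((-1/31*(-143)))) - 123965 = -15/(2*143/31) - 123965 = -15/2*31/143 - 123965 = -465/286 - 123965 = -35454455/286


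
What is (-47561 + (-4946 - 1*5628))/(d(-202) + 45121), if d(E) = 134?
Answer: -1661/1293 ≈ -1.2846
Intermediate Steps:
(-47561 + (-4946 - 1*5628))/(d(-202) + 45121) = (-47561 + (-4946 - 1*5628))/(134 + 45121) = (-47561 + (-4946 - 5628))/45255 = (-47561 - 10574)*(1/45255) = -58135*1/45255 = -1661/1293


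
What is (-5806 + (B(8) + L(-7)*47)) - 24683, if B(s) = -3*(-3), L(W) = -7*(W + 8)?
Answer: -30809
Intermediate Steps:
L(W) = -56 - 7*W (L(W) = -7*(8 + W) = -56 - 7*W)
B(s) = 9
(-5806 + (B(8) + L(-7)*47)) - 24683 = (-5806 + (9 + (-56 - 7*(-7))*47)) - 24683 = (-5806 + (9 + (-56 + 49)*47)) - 24683 = (-5806 + (9 - 7*47)) - 24683 = (-5806 + (9 - 329)) - 24683 = (-5806 - 320) - 24683 = -6126 - 24683 = -30809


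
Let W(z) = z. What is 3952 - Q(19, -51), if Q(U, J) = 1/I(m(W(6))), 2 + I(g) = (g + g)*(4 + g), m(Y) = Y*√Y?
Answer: 338045961/85538 + 12*√6/42769 ≈ 3952.0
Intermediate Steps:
m(Y) = Y^(3/2)
I(g) = -2 + 2*g*(4 + g) (I(g) = -2 + (g + g)*(4 + g) = -2 + (2*g)*(4 + g) = -2 + 2*g*(4 + g))
Q(U, J) = 1/(430 + 48*√6) (Q(U, J) = 1/(-2 + 2*(6^(3/2))² + 8*6^(3/2)) = 1/(-2 + 2*(6*√6)² + 8*(6*√6)) = 1/(-2 + 2*216 + 48*√6) = 1/(-2 + 432 + 48*√6) = 1/(430 + 48*√6))
3952 - Q(19, -51) = 3952 - (215/85538 - 12*√6/42769) = 3952 + (-215/85538 + 12*√6/42769) = 338045961/85538 + 12*√6/42769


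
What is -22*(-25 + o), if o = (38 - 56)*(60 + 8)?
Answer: 27478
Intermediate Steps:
o = -1224 (o = -18*68 = -1224)
-22*(-25 + o) = -22*(-25 - 1224) = -22*(-1249) = 27478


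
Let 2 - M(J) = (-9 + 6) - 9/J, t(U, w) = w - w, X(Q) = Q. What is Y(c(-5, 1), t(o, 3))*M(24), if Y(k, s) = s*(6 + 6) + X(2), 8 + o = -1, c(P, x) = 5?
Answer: 43/4 ≈ 10.750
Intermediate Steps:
o = -9 (o = -8 - 1 = -9)
t(U, w) = 0
M(J) = 5 + 9/J (M(J) = 2 - ((-9 + 6) - 9/J) = 2 - (-3 - 9/J) = 2 + (3 + 9/J) = 5 + 9/J)
Y(k, s) = 2 + 12*s (Y(k, s) = s*(6 + 6) + 2 = s*12 + 2 = 12*s + 2 = 2 + 12*s)
Y(c(-5, 1), t(o, 3))*M(24) = (2 + 12*0)*(5 + 9/24) = (2 + 0)*(5 + 9*(1/24)) = 2*(5 + 3/8) = 2*(43/8) = 43/4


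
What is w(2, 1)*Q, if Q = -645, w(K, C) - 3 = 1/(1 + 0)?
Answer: -2580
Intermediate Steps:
w(K, C) = 4 (w(K, C) = 3 + 1/(1 + 0) = 3 + 1/1 = 3 + 1 = 4)
w(2, 1)*Q = 4*(-645) = -2580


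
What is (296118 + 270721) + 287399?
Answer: 854238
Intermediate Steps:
(296118 + 270721) + 287399 = 566839 + 287399 = 854238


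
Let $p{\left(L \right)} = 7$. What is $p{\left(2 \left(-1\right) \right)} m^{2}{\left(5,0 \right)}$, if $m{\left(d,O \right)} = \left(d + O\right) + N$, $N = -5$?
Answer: $0$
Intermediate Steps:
$m{\left(d,O \right)} = -5 + O + d$ ($m{\left(d,O \right)} = \left(d + O\right) - 5 = \left(O + d\right) - 5 = -5 + O + d$)
$p{\left(2 \left(-1\right) \right)} m^{2}{\left(5,0 \right)} = 7 \left(-5 + 0 + 5\right)^{2} = 7 \cdot 0^{2} = 7 \cdot 0 = 0$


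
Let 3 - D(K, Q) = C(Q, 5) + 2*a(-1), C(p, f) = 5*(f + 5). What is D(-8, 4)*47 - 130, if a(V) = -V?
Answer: -2433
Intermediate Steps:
C(p, f) = 25 + 5*f (C(p, f) = 5*(5 + f) = 25 + 5*f)
D(K, Q) = -49 (D(K, Q) = 3 - ((25 + 5*5) + 2*(-1*(-1))) = 3 - ((25 + 25) + 2*1) = 3 - (50 + 2) = 3 - 1*52 = 3 - 52 = -49)
D(-8, 4)*47 - 130 = -49*47 - 130 = -2303 - 130 = -2433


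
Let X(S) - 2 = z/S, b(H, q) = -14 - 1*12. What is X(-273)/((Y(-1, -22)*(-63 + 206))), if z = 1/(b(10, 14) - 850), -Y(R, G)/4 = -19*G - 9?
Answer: -478297/55948196304 ≈ -8.5489e-6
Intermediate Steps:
b(H, q) = -26 (b(H, q) = -14 - 12 = -26)
Y(R, G) = 36 + 76*G (Y(R, G) = -4*(-19*G - 9) = -4*(-9 - 19*G) = 36 + 76*G)
z = -1/876 (z = 1/(-26 - 850) = 1/(-876) = -1/876 ≈ -0.0011416)
X(S) = 2 - 1/(876*S)
X(-273)/((Y(-1, -22)*(-63 + 206))) = (2 - 1/876/(-273))/(((36 + 76*(-22))*(-63 + 206))) = (2 - 1/876*(-1/273))/(((36 - 1672)*143)) = (2 + 1/239148)/((-1636*143)) = (478297/239148)/(-233948) = (478297/239148)*(-1/233948) = -478297/55948196304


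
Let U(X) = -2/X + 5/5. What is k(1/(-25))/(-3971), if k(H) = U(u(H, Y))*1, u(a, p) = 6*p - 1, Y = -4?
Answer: -27/99275 ≈ -0.00027197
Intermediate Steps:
u(a, p) = -1 + 6*p
U(X) = 1 - 2/X (U(X) = -2/X + 5*(⅕) = -2/X + 1 = 1 - 2/X)
k(H) = 27/25 (k(H) = ((-2 + (-1 + 6*(-4)))/(-1 + 6*(-4)))*1 = ((-2 + (-1 - 24))/(-1 - 24))*1 = ((-2 - 25)/(-25))*1 = -1/25*(-27)*1 = (27/25)*1 = 27/25)
k(1/(-25))/(-3971) = (27/25)/(-3971) = (27/25)*(-1/3971) = -27/99275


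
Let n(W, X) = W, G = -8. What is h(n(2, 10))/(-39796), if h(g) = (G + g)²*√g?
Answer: -9*√2/9949 ≈ -0.0012793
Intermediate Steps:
h(g) = √g*(-8 + g)² (h(g) = (-8 + g)²*√g = √g*(-8 + g)²)
h(n(2, 10))/(-39796) = (√2*(-8 + 2)²)/(-39796) = (√2*(-6)²)*(-1/39796) = (√2*36)*(-1/39796) = (36*√2)*(-1/39796) = -9*√2/9949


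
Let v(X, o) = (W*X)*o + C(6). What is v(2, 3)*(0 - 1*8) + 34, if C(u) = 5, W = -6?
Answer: 282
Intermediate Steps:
v(X, o) = 5 - 6*X*o (v(X, o) = (-6*X)*o + 5 = -6*X*o + 5 = 5 - 6*X*o)
v(2, 3)*(0 - 1*8) + 34 = (5 - 6*2*3)*(0 - 1*8) + 34 = (5 - 36)*(0 - 8) + 34 = -31*(-8) + 34 = 248 + 34 = 282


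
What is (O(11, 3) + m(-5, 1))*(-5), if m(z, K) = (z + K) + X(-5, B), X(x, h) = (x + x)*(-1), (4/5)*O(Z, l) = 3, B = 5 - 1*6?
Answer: -195/4 ≈ -48.750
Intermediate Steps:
B = -1 (B = 5 - 6 = -1)
O(Z, l) = 15/4 (O(Z, l) = (5/4)*3 = 15/4)
X(x, h) = -2*x (X(x, h) = (2*x)*(-1) = -2*x)
m(z, K) = 10 + K + z (m(z, K) = (z + K) - 2*(-5) = (K + z) + 10 = 10 + K + z)
(O(11, 3) + m(-5, 1))*(-5) = (15/4 + (10 + 1 - 5))*(-5) = (15/4 + 6)*(-5) = (39/4)*(-5) = -195/4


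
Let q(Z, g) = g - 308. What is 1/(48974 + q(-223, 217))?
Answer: 1/48883 ≈ 2.0457e-5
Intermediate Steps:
q(Z, g) = -308 + g
1/(48974 + q(-223, 217)) = 1/(48974 + (-308 + 217)) = 1/(48974 - 91) = 1/48883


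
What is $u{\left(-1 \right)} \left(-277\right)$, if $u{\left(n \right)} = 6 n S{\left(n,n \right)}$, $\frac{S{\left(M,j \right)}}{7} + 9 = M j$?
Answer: $-93072$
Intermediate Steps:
$S{\left(M,j \right)} = -63 + 7 M j$
$u{\left(n \right)} = 6 n \left(-63 + 7 n^{2}\right)$ ($u{\left(n \right)} = 6 n \left(-63 + 7 n n\right) = 6 n \left(-63 + 7 n^{2}\right)$)
$u{\left(-1 \right)} \left(-277\right) = 42 \left(-1\right) \left(-9 + \left(-1\right)^{2}\right) \left(-277\right) = 42 \left(-1\right) \left(-9 + 1\right) \left(-277\right) = 42 \left(-1\right) \left(-8\right) \left(-277\right) = 336 \left(-277\right) = -93072$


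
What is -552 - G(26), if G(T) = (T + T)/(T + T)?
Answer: -553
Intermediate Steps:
G(T) = 1 (G(T) = (2*T)/((2*T)) = (2*T)*(1/(2*T)) = 1)
-552 - G(26) = -552 - 1*1 = -552 - 1 = -553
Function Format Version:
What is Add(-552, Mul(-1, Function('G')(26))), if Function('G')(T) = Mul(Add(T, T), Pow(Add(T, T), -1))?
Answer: -553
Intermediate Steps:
Function('G')(T) = 1 (Function('G')(T) = Mul(Mul(2, T), Pow(Mul(2, T), -1)) = Mul(Mul(2, T), Mul(Rational(1, 2), Pow(T, -1))) = 1)
Add(-552, Mul(-1, Function('G')(26))) = Add(-552, Mul(-1, 1)) = Add(-552, -1) = -553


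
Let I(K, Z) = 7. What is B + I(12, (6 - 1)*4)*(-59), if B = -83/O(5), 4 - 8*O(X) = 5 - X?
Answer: -579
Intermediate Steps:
O(X) = -⅛ + X/8 (O(X) = ½ - (5 - X)/8 = ½ + (-5/8 + X/8) = -⅛ + X/8)
B = -166 (B = -83/(-⅛ + (⅛)*5) = -83/(-⅛ + 5/8) = -83/½ = -83*2 = -166)
B + I(12, (6 - 1)*4)*(-59) = -166 + 7*(-59) = -166 - 413 = -579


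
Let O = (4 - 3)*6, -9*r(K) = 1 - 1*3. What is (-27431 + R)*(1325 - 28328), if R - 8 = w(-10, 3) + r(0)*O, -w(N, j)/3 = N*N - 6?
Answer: 748082111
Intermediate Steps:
r(K) = 2/9 (r(K) = -(1 - 1*3)/9 = -(1 - 3)/9 = -⅑*(-2) = 2/9)
w(N, j) = 18 - 3*N² (w(N, j) = -3*(N*N - 6) = -3*(N² - 6) = -3*(-6 + N²) = 18 - 3*N²)
O = 6 (O = 1*6 = 6)
R = -818/3 (R = 8 + ((18 - 3*(-10)²) + (2/9)*6) = 8 + ((18 - 3*100) + 4/3) = 8 + ((18 - 300) + 4/3) = 8 + (-282 + 4/3) = 8 - 842/3 = -818/3 ≈ -272.67)
(-27431 + R)*(1325 - 28328) = (-27431 - 818/3)*(1325 - 28328) = -83111/3*(-27003) = 748082111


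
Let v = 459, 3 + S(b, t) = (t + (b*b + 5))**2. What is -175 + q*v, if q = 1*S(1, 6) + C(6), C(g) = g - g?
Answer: 64544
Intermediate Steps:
S(b, t) = -3 + (5 + t + b**2)**2 (S(b, t) = -3 + (t + (b*b + 5))**2 = -3 + (t + (b**2 + 5))**2 = -3 + (t + (5 + b**2))**2 = -3 + (5 + t + b**2)**2)
C(g) = 0
q = 141 (q = 1*(-3 + (5 + 6 + 1**2)**2) + 0 = 1*(-3 + (5 + 6 + 1)**2) + 0 = 1*(-3 + 12**2) + 0 = 1*(-3 + 144) + 0 = 1*141 + 0 = 141 + 0 = 141)
-175 + q*v = -175 + 141*459 = -175 + 64719 = 64544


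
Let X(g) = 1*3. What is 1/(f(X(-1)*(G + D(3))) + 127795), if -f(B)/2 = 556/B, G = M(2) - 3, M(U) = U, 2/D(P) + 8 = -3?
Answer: 39/4996237 ≈ 7.8059e-6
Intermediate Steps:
X(g) = 3
D(P) = -2/11 (D(P) = 2/(-8 - 3) = 2/(-11) = 2*(-1/11) = -2/11)
G = -1 (G = 2 - 3 = -1)
f(B) = -1112/B
1/(f(X(-1)*(G + D(3))) + 127795) = 1/(-1112*1/(3*(-1 - 2/11)) + 127795) = 1/(-1112/(3*(-13/11)) + 127795) = 1/(-1112/(-39/11) + 127795) = 1/(-1112*(-11/39) + 127795) = 1/(12232/39 + 127795) = 1/(4996237/39) = 39/4996237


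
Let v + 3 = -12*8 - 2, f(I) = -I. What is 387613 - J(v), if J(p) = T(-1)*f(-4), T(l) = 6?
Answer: 387589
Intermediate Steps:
v = -101 (v = -3 + (-12*8 - 2) = -3 + (-96 - 2) = -3 - 98 = -101)
J(p) = 24 (J(p) = 6*(-1*(-4)) = 6*4 = 24)
387613 - J(v) = 387613 - 1*24 = 387613 - 24 = 387589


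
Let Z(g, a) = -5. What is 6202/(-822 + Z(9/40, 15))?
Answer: -6202/827 ≈ -7.4994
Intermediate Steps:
6202/(-822 + Z(9/40, 15)) = 6202/(-822 - 5) = 6202/(-827) = 6202*(-1/827) = -6202/827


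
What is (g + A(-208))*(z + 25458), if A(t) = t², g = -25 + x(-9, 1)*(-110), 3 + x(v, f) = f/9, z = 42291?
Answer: 8852784413/3 ≈ 2.9509e+9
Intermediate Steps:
x(v, f) = -3 + f/9
g = 2635/9 (g = -25 + (-3 + (⅑)*1)*(-110) = -25 + (-3 + ⅑)*(-110) = -25 - 26/9*(-110) = -25 + 2860/9 = 2635/9 ≈ 292.78)
(g + A(-208))*(z + 25458) = (2635/9 + (-208)²)*(42291 + 25458) = (2635/9 + 43264)*67749 = (392011/9)*67749 = 8852784413/3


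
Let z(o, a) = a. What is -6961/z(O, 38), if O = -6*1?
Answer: -6961/38 ≈ -183.18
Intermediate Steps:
O = -6
-6961/z(O, 38) = -6961/38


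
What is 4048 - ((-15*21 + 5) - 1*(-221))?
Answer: 4137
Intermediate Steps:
4048 - ((-15*21 + 5) - 1*(-221)) = 4048 - ((-315 + 5) + 221) = 4048 - (-310 + 221) = 4048 - 1*(-89) = 4048 + 89 = 4137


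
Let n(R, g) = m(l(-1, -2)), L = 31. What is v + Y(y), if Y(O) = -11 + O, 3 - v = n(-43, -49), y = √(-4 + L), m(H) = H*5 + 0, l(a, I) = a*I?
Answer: -18 + 3*√3 ≈ -12.804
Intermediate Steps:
l(a, I) = I*a
m(H) = 5*H (m(H) = 5*H + 0 = 5*H)
n(R, g) = 10 (n(R, g) = 5*(-2*(-1)) = 5*2 = 10)
y = 3*√3 (y = √(-4 + 31) = √27 = 3*√3 ≈ 5.1962)
v = -7 (v = 3 - 1*10 = 3 - 10 = -7)
v + Y(y) = -7 + (-11 + 3*√3) = -18 + 3*√3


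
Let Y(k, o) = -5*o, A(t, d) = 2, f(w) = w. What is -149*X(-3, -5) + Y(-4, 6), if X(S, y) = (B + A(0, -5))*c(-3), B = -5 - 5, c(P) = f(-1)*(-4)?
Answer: 4738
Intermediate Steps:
c(P) = 4 (c(P) = -1*(-4) = 4)
B = -10
X(S, y) = -32 (X(S, y) = (-10 + 2)*4 = -8*4 = -32)
-149*X(-3, -5) + Y(-4, 6) = -149*(-32) - 5*6 = 4768 - 30 = 4738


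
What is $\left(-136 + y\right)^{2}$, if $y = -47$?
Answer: $33489$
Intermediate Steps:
$\left(-136 + y\right)^{2} = \left(-136 - 47\right)^{2} = \left(-183\right)^{2} = 33489$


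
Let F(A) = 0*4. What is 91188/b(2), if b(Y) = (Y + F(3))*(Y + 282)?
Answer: 22797/142 ≈ 160.54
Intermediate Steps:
F(A) = 0
b(Y) = Y*(282 + Y) (b(Y) = (Y + 0)*(Y + 282) = Y*(282 + Y))
91188/b(2) = 91188/((2*(282 + 2))) = 91188/((2*284)) = 91188/568 = 91188*(1/568) = 22797/142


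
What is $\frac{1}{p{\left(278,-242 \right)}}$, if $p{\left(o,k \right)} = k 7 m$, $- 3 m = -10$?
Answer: $- \frac{3}{16940} \approx -0.0001771$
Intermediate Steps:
$m = \frac{10}{3}$ ($m = \left(- \frac{1}{3}\right) \left(-10\right) = \frac{10}{3} \approx 3.3333$)
$p{\left(o,k \right)} = \frac{70 k}{3}$ ($p{\left(o,k \right)} = k 7 \cdot \frac{10}{3} = 7 k \frac{10}{3} = \frac{70 k}{3}$)
$\frac{1}{p{\left(278,-242 \right)}} = \frac{1}{\frac{70}{3} \left(-242\right)} = \frac{1}{- \frac{16940}{3}} = - \frac{3}{16940}$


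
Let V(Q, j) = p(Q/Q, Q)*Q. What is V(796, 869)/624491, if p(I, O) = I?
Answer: 796/624491 ≈ 0.0012746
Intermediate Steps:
V(Q, j) = Q (V(Q, j) = (Q/Q)*Q = 1*Q = Q)
V(796, 869)/624491 = 796/624491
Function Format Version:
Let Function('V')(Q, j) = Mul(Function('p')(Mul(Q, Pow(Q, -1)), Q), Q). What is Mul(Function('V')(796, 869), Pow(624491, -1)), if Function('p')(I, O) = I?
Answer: Rational(796, 624491) ≈ 0.0012746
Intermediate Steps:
Function('V')(Q, j) = Q (Function('V')(Q, j) = Mul(Mul(Q, Pow(Q, -1)), Q) = Mul(1, Q) = Q)
Mul(Function('V')(796, 869), Pow(624491, -1)) = Mul(796, Pow(624491, -1)) = Mul(796, Rational(1, 624491)) = Rational(796, 624491)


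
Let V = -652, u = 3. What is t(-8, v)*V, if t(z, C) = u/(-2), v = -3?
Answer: 978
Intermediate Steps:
t(z, C) = -3/2 (t(z, C) = 3/(-2) = 3*(-½) = -3/2)
t(-8, v)*V = -3/2*(-652) = 978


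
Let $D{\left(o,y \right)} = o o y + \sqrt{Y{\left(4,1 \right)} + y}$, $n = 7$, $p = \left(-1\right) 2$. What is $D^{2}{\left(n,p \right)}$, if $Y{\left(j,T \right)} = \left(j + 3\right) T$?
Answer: $\left(98 - \sqrt{5}\right)^{2} \approx 9170.7$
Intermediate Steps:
$Y{\left(j,T \right)} = T \left(3 + j\right)$ ($Y{\left(j,T \right)} = \left(3 + j\right) T = T \left(3 + j\right)$)
$p = -2$
$D{\left(o,y \right)} = \sqrt{7 + y} + y o^{2}$ ($D{\left(o,y \right)} = o o y + \sqrt{1 \left(3 + 4\right) + y} = o^{2} y + \sqrt{1 \cdot 7 + y} = y o^{2} + \sqrt{7 + y} = \sqrt{7 + y} + y o^{2}$)
$D^{2}{\left(n,p \right)} = \left(\sqrt{7 - 2} - 2 \cdot 7^{2}\right)^{2} = \left(\sqrt{5} - 98\right)^{2} = \left(-98 + \sqrt{5}\right)^{2}$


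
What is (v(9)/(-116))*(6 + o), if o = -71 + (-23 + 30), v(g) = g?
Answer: 9/2 ≈ 4.5000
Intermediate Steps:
o = -64 (o = -71 + 7 = -64)
(v(9)/(-116))*(6 + o) = (9/(-116))*(6 - 64) = (9*(-1/116))*(-58) = -9/116*(-58) = 9/2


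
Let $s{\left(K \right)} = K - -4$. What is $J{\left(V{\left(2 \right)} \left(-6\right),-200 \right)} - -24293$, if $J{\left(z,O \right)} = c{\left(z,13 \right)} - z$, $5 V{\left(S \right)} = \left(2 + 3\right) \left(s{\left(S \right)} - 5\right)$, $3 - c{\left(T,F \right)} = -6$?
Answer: $24308$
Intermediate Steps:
$c{\left(T,F \right)} = 9$ ($c{\left(T,F \right)} = 3 - -6 = 3 + 6 = 9$)
$s{\left(K \right)} = 4 + K$ ($s{\left(K \right)} = K + 4 = 4 + K$)
$V{\left(S \right)} = -1 + S$ ($V{\left(S \right)} = \frac{\left(2 + 3\right) \left(\left(4 + S\right) - 5\right)}{5} = \frac{5 \left(-1 + S\right)}{5} = \frac{-5 + 5 S}{5} = -1 + S$)
$J{\left(z,O \right)} = 9 - z$
$J{\left(V{\left(2 \right)} \left(-6\right),-200 \right)} - -24293 = \left(9 - \left(-1 + 2\right) \left(-6\right)\right) - -24293 = \left(9 - 1 \left(-6\right)\right) + 24293 = \left(9 - -6\right) + 24293 = \left(9 + 6\right) + 24293 = 15 + 24293 = 24308$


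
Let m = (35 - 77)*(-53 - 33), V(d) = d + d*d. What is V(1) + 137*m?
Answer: 494846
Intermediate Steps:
V(d) = d + d**2
m = 3612 (m = -42*(-86) = 3612)
V(1) + 137*m = 1*(1 + 1) + 137*3612 = 1*2 + 494844 = 2 + 494844 = 494846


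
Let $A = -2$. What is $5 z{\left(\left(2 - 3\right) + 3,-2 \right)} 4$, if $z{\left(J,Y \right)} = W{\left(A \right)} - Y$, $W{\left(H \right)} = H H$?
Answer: $120$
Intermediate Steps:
$W{\left(H \right)} = H^{2}$
$z{\left(J,Y \right)} = 4 - Y$ ($z{\left(J,Y \right)} = \left(-2\right)^{2} - Y = 4 - Y$)
$5 z{\left(\left(2 - 3\right) + 3,-2 \right)} 4 = 5 \left(4 - -2\right) 4 = 5 \left(4 + 2\right) 4 = 5 \cdot 6 \cdot 4 = 30 \cdot 4 = 120$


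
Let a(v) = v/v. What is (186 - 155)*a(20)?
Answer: 31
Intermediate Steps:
a(v) = 1
(186 - 155)*a(20) = (186 - 155)*1 = 31*1 = 31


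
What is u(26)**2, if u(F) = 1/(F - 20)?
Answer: 1/36 ≈ 0.027778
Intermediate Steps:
u(F) = 1/(-20 + F)
u(26)**2 = (1/(-20 + 26))**2 = (1/6)**2 = 1/36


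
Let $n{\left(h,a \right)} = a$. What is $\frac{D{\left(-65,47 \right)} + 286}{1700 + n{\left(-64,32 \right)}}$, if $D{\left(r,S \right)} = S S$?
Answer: $\frac{2495}{1732} \approx 1.4405$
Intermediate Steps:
$D{\left(r,S \right)} = S^{2}$
$\frac{D{\left(-65,47 \right)} + 286}{1700 + n{\left(-64,32 \right)}} = \frac{47^{2} + 286}{1700 + 32} = \frac{2209 + 286}{1732} = 2495 \cdot \frac{1}{1732} = \frac{2495}{1732}$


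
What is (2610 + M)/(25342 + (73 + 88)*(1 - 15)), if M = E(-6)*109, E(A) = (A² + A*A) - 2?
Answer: 640/1443 ≈ 0.44352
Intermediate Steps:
E(A) = -2 + 2*A² (E(A) = (A² + A²) - 2 = 2*A² - 2 = -2 + 2*A²)
M = 7630 (M = (-2 + 2*(-6)²)*109 = (-2 + 2*36)*109 = (-2 + 72)*109 = 70*109 = 7630)
(2610 + M)/(25342 + (73 + 88)*(1 - 15)) = (2610 + 7630)/(25342 + (73 + 88)*(1 - 15)) = 10240/(25342 + 161*(-14)) = 10240/(25342 - 2254) = 10240/23088 = 10240*(1/23088) = 640/1443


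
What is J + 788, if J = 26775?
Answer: 27563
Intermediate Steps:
J + 788 = 26775 + 788 = 27563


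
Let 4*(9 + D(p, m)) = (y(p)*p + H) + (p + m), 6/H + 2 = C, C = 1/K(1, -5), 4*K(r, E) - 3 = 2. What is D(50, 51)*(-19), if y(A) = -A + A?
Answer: -285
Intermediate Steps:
y(A) = 0
K(r, E) = 5/4 (K(r, E) = ¾ + (¼)*2 = ¾ + ½ = 5/4)
C = ⅘ (C = 1/(5/4) = ⅘ ≈ 0.80000)
H = -5 (H = 6/(-2 + ⅘) = 6/(-6/5) = 6*(-⅚) = -5)
D(p, m) = -41/4 + m/4 + p/4 (D(p, m) = -9 + ((0*p - 5) + (p + m))/4 = -9 + ((0 - 5) + (m + p))/4 = -9 + (-5 + (m + p))/4 = -9 + (-5 + m + p)/4 = -9 + (-5/4 + m/4 + p/4) = -41/4 + m/4 + p/4)
D(50, 51)*(-19) = (-41/4 + (¼)*51 + (¼)*50)*(-19) = (-41/4 + 51/4 + 25/2)*(-19) = 15*(-19) = -285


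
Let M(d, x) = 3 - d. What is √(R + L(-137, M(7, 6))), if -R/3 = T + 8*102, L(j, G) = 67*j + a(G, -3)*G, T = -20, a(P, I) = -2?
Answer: I*√11559 ≈ 107.51*I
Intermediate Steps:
L(j, G) = -2*G + 67*j (L(j, G) = 67*j - 2*G = -2*G + 67*j)
R = -2388 (R = -3*(-20 + 8*102) = -3*(-20 + 816) = -3*796 = -2388)
√(R + L(-137, M(7, 6))) = √(-2388 + (-2*(3 - 1*7) + 67*(-137))) = √(-2388 + (-2*(3 - 7) - 9179)) = √(-2388 + (-2*(-4) - 9179)) = √(-2388 + (8 - 9179)) = √(-2388 - 9171) = √(-11559) = I*√11559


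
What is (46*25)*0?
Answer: 0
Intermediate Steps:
(46*25)*0 = 1150*0 = 0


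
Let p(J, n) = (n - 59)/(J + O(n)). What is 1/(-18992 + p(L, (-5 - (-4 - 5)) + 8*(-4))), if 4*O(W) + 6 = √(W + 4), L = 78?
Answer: (-√6 + 153*I)/(2*(-1452975*I + 9496*√6)) ≈ -5.2651e-5 - 5.0459e-11*I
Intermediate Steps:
O(W) = -3/2 + √(4 + W)/4 (O(W) = -3/2 + √(W + 4)/4 = -3/2 + √(4 + W)/4)
p(J, n) = (-59 + n)/(-3/2 + J + √(4 + n)/4) (p(J, n) = (n - 59)/(J + (-3/2 + √(4 + n)/4)) = (-59 + n)/(-3/2 + J + √(4 + n)/4))
1/(-18992 + p(L, (-5 - (-4 - 5)) + 8*(-4))) = 1/(-18992 + 4*(-59 + ((-5 - (-4 - 5)) + 8*(-4)))/(-6 + √(4 + ((-5 - (-4 - 5)) + 8*(-4))) + 4*78)) = 1/(-18992 + 4*(-59 + ((-5 - 1*(-9)) - 32))/(-6 + √(4 + ((-5 - 1*(-9)) - 32)) + 312)) = 1/(-18992 + 4*(-59 + ((-5 + 9) - 32))/(-6 + √(4 + ((-5 + 9) - 32)) + 312)) = 1/(-18992 + 4*(-59 + (4 - 32))/(-6 + √(4 + (4 - 32)) + 312)) = 1/(-18992 + 4*(-59 - 28)/(-6 + √(4 - 28) + 312)) = 1/(-18992 + 4*(-87)/(-6 + √(-24) + 312)) = 1/(-18992 + 4*(-87)/(-6 + 2*I*√6 + 312)) = 1/(-18992 + 4*(-87)/(306 + 2*I*√6)) = 1/(-18992 - 348/(306 + 2*I*√6))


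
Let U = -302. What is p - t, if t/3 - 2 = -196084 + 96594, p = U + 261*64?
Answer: 314866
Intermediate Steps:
p = 16402 (p = -302 + 261*64 = -302 + 16704 = 16402)
t = -298464 (t = 6 + 3*(-196084 + 96594) = 6 + 3*(-99490) = 6 - 298470 = -298464)
p - t = 16402 - 1*(-298464) = 16402 + 298464 = 314866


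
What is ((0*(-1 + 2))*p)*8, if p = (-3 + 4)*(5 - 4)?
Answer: 0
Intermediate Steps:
p = 1 (p = 1*1 = 1)
((0*(-1 + 2))*p)*8 = ((0*(-1 + 2))*1)*8 = ((0*1)*1)*8 = (0*1)*8 = 0*8 = 0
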